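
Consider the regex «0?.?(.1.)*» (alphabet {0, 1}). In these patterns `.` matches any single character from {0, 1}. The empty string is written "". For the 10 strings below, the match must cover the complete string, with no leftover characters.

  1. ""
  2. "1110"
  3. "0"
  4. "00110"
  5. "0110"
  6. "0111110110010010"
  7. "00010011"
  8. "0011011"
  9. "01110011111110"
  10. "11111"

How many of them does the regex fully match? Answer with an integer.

9

1. "" → match
2. "1110" → match
3. "0" → match
4. "00110" → match
5. "0110" → match
6 → match
7. "00010011" → match
8. "0011011" → match
9 → match
10. "11111" → no match
Total matched: 9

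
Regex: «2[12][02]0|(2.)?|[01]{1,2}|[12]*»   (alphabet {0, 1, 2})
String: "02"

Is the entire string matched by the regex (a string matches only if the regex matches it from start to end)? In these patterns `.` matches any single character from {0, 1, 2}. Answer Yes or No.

No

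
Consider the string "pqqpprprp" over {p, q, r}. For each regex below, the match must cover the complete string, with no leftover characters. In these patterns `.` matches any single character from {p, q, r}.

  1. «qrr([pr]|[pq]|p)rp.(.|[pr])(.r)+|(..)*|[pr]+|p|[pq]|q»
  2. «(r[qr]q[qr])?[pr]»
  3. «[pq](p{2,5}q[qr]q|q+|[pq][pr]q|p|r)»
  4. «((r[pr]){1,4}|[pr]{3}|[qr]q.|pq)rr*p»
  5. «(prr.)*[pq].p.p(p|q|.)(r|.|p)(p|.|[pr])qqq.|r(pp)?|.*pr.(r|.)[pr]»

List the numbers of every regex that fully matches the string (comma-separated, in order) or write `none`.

5

1 → no match
2 → no match
3 → no match
4 → no match
5 → match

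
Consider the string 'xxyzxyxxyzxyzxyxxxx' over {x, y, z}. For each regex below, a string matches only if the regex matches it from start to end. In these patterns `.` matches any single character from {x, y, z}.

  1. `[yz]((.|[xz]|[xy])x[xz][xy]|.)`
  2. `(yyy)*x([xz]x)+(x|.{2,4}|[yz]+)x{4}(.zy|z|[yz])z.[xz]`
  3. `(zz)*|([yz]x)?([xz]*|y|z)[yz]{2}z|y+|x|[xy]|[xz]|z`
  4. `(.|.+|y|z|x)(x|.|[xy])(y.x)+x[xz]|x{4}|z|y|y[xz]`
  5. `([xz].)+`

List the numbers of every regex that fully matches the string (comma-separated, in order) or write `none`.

4

1 → no match
2 → no match
3 → no match
4 → match
5 → no match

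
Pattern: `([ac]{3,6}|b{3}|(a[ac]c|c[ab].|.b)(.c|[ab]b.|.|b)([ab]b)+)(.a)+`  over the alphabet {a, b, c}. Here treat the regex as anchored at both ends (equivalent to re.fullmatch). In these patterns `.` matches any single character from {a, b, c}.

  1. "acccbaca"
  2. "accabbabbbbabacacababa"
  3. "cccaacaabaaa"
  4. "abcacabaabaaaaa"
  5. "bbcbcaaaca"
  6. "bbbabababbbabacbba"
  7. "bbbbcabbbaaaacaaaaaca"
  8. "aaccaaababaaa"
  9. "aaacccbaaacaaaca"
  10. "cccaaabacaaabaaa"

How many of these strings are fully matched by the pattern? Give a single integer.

7

1 → match
2 → match
3 → match
4 → no match
5 → no match
6 → no match
7 → match
8 → match
9 → match
10 → match
Total matched: 7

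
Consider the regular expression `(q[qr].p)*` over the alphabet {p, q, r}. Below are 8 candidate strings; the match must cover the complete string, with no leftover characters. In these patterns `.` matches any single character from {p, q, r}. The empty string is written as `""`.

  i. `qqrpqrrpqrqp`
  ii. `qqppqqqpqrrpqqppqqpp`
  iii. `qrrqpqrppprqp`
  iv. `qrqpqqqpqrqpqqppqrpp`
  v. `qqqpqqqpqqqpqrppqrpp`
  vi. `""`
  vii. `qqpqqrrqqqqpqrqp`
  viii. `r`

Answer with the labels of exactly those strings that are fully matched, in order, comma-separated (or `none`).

i, ii, iv, v, vi

i → match
ii → match
iii → no match
iv → match
v → match
vi → match
vii → no match
viii → no match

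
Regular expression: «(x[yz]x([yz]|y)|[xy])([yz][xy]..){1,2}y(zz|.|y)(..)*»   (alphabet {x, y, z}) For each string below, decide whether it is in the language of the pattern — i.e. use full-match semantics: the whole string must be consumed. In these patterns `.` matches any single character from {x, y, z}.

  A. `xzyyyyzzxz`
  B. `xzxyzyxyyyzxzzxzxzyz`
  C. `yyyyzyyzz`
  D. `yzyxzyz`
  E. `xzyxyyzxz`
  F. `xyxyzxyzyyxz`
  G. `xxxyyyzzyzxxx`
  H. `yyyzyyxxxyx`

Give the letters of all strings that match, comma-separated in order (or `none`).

A → match
B → match
C → match
D → match
E → match
F → match
G → no match
H → match

A, B, C, D, E, F, H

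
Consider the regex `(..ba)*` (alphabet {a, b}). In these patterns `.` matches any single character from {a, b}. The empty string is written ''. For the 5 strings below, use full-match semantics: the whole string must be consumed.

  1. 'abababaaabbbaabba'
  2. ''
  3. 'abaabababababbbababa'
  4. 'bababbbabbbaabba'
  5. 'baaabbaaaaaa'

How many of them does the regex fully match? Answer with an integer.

2

1 → no match
2 → match
3 → no match
4 → match
5 → no match
Total matched: 2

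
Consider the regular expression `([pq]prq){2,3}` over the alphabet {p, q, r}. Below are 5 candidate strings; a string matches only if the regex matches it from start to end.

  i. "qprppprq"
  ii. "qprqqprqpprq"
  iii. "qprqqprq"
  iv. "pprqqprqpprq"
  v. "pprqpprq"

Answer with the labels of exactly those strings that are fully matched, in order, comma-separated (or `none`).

ii, iii, iv, v

i → no match
ii → match
iii → match
iv → match
v → match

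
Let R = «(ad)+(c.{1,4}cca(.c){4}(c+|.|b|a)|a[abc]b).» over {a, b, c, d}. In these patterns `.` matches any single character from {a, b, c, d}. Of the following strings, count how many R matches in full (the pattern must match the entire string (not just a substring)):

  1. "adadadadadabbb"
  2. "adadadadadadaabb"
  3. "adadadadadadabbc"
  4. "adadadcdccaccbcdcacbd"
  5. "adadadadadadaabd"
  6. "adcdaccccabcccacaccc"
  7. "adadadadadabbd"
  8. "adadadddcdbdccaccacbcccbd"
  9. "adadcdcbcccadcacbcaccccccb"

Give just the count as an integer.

8

1 → match
2 → match
3 → match
4 → match
5 → match
6 → match
7 → match
8 → no match
9 → match
Total matched: 8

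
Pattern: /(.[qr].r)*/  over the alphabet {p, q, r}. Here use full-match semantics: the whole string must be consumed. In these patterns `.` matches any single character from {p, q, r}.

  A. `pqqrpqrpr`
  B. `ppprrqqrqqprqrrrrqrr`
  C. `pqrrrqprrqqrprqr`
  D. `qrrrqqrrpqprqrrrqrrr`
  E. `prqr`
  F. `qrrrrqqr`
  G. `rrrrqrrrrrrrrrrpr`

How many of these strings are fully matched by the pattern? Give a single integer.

A. `pqqrpqrpr` → no match
B → no match
C → match
D → match
E. `prqr` → match
F. `qrrrrqqr` → match
G → no match
Total matched: 4

4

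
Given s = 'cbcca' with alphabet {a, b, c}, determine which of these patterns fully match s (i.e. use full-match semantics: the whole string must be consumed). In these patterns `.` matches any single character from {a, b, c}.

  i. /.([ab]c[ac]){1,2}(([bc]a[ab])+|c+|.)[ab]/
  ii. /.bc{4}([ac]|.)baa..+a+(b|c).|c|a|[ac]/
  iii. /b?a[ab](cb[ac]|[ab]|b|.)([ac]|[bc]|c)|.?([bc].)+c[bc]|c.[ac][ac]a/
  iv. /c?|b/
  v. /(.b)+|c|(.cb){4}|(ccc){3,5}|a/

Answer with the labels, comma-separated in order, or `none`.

iii

i → no match
ii → no match
iii → match
iv → no match
v → no match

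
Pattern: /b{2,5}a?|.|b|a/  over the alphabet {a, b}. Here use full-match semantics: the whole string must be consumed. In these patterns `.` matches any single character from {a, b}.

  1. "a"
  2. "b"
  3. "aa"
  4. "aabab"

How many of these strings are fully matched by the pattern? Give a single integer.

1. "a" → match
2. "b" → match
3. "aa" → no match
4. "aabab" → no match
Total matched: 2

2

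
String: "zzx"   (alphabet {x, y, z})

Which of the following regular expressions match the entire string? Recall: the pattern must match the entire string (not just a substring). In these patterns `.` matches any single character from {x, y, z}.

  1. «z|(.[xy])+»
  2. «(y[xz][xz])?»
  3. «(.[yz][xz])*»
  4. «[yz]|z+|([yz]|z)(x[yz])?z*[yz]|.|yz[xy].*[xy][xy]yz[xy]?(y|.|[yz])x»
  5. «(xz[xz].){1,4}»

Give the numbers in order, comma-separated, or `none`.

1 → no match
2 → no match
3 → match
4 → no match
5 → no match — must start with "xz"

3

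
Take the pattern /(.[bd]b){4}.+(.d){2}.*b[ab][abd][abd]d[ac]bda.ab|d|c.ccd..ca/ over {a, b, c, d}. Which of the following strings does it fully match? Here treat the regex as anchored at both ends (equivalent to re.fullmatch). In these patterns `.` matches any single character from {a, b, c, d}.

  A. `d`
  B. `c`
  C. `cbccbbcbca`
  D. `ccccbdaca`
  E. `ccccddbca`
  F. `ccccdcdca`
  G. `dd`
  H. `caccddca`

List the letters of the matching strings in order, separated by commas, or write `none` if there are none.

A → match
B → no match
C → no match
D → no match
E → match
F → match
G → no match
H → no match

A, E, F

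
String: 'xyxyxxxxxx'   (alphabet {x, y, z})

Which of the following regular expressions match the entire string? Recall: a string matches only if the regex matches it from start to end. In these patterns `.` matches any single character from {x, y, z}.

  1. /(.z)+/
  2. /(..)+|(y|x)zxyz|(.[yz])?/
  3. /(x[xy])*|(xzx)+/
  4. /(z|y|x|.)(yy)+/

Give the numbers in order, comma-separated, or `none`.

2, 3

1 → no match — must end with 'z'
2 → match
3 → match
4 → no match — must end with 'yy'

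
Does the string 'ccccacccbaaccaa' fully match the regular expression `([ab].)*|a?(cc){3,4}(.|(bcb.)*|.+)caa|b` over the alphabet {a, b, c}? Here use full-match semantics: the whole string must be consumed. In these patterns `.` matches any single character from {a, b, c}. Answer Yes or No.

No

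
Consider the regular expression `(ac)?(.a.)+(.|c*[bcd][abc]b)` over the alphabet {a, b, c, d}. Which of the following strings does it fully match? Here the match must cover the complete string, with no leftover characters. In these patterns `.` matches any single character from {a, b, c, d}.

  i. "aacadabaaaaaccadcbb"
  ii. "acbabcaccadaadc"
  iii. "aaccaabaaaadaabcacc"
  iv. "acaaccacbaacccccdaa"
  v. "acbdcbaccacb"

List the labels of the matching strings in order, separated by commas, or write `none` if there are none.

ii, iii

i → no match
ii → match
iii → match
iv → no match
v. "acbdcbaccacb" → no match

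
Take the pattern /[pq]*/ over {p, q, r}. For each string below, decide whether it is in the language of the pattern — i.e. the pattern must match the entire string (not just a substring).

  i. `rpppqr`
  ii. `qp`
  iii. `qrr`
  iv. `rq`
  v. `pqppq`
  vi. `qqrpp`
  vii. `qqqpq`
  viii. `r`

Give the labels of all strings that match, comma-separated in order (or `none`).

ii, v, vii

i → no match
ii → match
iii → no match
iv → no match
v → match
vi → no match
vii → match
viii → no match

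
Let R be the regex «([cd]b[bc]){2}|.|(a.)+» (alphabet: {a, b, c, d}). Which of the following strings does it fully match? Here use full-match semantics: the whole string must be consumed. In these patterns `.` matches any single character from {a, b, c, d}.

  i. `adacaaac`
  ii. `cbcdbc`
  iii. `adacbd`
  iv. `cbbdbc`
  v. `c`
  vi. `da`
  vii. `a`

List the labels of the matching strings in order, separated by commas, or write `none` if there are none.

i, ii, iv, v, vii

i → match
ii → match
iii → no match
iv → match
v → match
vi → no match
vii → match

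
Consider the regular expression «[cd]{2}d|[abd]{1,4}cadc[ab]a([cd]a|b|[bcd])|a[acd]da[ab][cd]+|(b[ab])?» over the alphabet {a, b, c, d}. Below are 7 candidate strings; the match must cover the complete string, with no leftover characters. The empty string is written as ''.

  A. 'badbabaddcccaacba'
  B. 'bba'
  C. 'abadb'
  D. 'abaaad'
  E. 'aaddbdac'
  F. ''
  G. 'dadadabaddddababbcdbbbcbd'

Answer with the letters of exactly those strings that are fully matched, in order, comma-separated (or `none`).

F

A → no match
B → no match
C → no match
D → no match
E → no match
F → match
G → no match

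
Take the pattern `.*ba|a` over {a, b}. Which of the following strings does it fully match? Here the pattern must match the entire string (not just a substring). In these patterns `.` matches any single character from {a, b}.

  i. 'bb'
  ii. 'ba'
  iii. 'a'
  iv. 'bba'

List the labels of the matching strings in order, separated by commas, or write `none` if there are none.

i → no match
ii → match
iii → match
iv → match

ii, iii, iv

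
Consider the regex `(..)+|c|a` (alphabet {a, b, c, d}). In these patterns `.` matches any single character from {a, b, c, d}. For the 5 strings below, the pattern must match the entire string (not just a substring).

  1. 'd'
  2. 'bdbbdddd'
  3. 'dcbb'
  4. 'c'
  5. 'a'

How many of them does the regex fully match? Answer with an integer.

1 → no match
2 → match
3 → match
4 → match
5 → match
Total matched: 4

4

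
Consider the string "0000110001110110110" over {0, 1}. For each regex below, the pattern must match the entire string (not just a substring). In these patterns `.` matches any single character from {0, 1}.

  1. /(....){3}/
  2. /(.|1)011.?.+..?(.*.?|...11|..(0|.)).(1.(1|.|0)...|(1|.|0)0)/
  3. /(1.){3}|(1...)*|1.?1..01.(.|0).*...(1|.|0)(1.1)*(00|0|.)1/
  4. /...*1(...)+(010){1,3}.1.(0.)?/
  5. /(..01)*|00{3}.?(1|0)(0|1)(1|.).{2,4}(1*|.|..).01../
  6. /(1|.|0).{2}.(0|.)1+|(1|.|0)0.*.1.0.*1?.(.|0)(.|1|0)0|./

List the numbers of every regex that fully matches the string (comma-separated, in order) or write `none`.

5, 6

1 → no match
2 → no match
3 → no match
4 → no match
5 → match
6 → match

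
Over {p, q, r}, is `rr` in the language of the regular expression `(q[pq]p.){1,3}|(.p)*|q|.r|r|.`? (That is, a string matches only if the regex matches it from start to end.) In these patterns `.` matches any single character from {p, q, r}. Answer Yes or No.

Yes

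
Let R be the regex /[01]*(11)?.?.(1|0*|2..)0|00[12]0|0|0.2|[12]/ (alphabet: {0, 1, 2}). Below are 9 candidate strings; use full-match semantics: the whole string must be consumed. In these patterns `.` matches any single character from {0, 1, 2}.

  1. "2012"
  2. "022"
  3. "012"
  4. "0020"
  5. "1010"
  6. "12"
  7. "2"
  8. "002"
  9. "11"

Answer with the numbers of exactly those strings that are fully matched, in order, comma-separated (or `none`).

2, 3, 4, 5, 7, 8

1 → no match
2 → match
3 → match
4 → match
5 → match
6 → no match
7 → match
8 → match
9 → no match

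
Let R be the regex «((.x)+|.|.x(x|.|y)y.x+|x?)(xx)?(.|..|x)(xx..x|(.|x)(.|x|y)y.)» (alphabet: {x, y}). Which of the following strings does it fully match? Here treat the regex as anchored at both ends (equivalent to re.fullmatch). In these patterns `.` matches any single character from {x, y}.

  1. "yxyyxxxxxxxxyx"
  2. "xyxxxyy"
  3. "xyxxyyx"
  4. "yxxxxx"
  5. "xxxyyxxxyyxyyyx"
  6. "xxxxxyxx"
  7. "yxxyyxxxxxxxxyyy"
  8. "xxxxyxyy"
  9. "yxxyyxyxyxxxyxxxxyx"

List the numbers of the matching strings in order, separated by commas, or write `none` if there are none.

1, 2, 3, 4, 6, 7, 8

1 → match
2 → match
3 → match
4 → match
5 → no match
6 → match
7 → match
8 → match
9 → no match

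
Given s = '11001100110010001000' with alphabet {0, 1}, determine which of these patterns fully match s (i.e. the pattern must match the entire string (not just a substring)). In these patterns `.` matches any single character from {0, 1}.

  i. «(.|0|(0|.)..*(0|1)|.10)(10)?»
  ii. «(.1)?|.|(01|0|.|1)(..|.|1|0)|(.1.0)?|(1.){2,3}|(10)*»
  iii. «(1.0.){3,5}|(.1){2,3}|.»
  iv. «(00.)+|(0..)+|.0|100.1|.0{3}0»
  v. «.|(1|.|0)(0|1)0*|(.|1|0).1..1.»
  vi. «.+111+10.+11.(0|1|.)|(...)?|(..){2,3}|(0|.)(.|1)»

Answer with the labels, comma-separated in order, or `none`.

i → match
ii → no match
iii → match
iv → no match
v → no match
vi → no match

i, iii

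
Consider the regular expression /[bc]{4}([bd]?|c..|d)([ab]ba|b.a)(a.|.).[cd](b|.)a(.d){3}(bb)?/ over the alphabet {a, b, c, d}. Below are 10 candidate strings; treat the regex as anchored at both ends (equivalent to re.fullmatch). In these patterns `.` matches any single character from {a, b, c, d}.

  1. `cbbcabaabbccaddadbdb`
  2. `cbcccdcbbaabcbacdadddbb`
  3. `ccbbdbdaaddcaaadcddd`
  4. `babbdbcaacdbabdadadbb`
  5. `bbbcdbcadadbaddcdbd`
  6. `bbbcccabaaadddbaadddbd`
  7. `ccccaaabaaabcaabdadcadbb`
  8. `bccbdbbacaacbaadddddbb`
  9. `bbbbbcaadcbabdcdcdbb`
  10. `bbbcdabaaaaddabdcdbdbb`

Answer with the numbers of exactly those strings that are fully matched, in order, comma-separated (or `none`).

2, 3, 5, 6, 9, 10

1 → no match
2 → match
3 → match
4 → no match
5 → match
6 → match
7 → no match
8 → no match
9 → match
10 → match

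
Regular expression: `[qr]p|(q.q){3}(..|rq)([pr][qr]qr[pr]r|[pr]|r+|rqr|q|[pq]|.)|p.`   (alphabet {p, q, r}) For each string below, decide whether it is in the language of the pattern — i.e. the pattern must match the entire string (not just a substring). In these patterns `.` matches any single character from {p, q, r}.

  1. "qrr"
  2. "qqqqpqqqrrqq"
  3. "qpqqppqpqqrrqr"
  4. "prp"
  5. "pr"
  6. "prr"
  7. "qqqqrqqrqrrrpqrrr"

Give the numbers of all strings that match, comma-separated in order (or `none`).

1 → no match
2 → no match
3 → no match
4 → no match
5 → match
6 → no match
7 → no match

5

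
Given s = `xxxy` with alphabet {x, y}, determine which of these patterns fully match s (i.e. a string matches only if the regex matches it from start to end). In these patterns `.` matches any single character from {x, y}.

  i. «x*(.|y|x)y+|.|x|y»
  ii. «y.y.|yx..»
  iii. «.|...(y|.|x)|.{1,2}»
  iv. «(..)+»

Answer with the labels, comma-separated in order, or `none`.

i, iii, iv

i → match
ii → no match
iii → match
iv → match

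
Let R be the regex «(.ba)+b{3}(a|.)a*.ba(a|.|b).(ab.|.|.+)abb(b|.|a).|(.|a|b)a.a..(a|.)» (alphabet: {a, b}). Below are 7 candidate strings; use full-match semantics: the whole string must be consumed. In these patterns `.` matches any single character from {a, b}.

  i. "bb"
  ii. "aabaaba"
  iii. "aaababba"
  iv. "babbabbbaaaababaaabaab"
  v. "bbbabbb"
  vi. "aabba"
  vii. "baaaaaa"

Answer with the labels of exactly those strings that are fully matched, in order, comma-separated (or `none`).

i → no match
ii → match
iii → no match
iv → no match
v → no match
vi → no match
vii → match

ii, vii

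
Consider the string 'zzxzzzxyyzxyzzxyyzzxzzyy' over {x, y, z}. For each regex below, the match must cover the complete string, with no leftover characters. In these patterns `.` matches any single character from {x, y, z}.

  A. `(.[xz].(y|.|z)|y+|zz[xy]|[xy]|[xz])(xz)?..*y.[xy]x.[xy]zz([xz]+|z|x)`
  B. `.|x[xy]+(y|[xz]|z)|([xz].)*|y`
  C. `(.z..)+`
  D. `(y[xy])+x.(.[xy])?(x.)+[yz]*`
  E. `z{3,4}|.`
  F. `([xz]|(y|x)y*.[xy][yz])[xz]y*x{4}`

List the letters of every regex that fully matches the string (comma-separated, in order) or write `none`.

C

A → no match
B → no match
C → match
D → no match — must start with 'y'
E → no match
F → no match — must end with 'x'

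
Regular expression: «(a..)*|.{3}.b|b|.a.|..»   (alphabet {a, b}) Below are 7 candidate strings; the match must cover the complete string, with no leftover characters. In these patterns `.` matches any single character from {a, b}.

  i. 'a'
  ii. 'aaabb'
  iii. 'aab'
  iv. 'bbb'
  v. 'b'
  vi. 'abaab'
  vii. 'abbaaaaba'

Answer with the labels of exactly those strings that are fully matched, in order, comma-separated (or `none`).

i → no match
ii → match
iii → match
iv → no match
v → match
vi → match
vii → match

ii, iii, v, vi, vii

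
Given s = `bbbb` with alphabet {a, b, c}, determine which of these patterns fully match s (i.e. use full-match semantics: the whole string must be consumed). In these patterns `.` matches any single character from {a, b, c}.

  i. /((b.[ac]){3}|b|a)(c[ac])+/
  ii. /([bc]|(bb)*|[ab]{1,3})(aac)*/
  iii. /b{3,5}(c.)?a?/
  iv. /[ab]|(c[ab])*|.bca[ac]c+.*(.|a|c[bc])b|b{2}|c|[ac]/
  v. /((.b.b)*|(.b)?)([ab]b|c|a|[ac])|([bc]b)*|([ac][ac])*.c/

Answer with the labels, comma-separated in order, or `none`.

i → no match
ii → match
iii → match
iv → no match
v → match

ii, iii, v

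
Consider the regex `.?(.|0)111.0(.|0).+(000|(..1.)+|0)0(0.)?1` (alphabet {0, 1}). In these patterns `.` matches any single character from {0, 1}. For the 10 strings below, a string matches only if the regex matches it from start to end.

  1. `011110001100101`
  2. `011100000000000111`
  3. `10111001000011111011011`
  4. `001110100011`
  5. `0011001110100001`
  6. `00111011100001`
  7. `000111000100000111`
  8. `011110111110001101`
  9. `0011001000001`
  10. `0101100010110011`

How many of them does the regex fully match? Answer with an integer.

1 → no match
2 → no match
3 → no match
4. `001110100011` → no match
5 → no match
6 → no match
7 → no match
8 → match
9 → no match
10 → no match
Total matched: 1

1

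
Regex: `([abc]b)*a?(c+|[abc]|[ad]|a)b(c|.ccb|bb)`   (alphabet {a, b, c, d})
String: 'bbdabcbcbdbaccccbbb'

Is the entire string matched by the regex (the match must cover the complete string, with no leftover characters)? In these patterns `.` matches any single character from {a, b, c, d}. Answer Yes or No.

No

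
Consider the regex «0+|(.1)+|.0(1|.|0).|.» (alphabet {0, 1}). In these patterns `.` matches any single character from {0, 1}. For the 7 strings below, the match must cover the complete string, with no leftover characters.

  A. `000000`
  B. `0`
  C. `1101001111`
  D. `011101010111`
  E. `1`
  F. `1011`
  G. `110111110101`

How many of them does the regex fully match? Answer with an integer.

A → match
B → match
C → no match
D → match
E → match
F → match
G → match
Total matched: 6

6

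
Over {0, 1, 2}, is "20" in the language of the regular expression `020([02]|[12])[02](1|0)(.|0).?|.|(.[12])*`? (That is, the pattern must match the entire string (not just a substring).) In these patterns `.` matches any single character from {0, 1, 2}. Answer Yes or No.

No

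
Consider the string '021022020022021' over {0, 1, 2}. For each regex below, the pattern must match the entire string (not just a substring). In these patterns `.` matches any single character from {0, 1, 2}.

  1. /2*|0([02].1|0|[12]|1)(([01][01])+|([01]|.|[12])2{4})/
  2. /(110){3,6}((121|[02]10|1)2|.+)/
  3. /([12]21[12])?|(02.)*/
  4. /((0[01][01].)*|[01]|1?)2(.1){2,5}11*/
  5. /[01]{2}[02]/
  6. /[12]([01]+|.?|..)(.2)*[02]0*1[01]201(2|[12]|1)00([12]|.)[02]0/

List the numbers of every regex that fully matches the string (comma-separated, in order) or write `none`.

3

1 → no match
2 → no match — must start with '110'
3 → match
4 → no match
5 → no match
6 → no match — must end with '0'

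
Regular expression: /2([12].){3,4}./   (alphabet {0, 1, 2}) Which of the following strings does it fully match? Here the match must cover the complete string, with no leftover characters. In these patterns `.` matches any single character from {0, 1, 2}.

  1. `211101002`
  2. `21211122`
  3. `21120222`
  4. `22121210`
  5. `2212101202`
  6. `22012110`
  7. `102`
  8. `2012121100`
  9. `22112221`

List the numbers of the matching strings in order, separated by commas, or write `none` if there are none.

2, 3, 4, 6, 9

1 → no match
2 → match
3 → match
4 → match
5 → no match
6 → match
7 → no match — must start with `2`
8 → no match
9 → match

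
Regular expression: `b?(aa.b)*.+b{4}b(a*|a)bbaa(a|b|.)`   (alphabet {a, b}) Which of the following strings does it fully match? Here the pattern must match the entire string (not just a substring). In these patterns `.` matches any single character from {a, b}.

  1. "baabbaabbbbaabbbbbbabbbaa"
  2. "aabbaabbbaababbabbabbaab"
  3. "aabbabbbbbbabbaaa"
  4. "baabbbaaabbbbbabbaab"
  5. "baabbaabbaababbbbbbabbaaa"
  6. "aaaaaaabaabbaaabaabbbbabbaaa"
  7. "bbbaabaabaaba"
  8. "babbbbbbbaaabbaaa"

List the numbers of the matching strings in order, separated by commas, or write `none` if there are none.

3, 4, 5, 8

1 → no match
2 → no match
3 → match
4 → match
5 → match
6 → no match
7 → no match
8 → match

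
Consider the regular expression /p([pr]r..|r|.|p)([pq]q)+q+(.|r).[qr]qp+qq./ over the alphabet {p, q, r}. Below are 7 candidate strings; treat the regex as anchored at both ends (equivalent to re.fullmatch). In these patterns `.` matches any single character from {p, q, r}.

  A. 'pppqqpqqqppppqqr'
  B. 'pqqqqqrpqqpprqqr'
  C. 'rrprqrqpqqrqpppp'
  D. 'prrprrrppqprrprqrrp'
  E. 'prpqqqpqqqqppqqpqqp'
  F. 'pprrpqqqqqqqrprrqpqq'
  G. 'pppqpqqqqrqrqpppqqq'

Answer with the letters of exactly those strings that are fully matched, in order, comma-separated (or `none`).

A → match
B → no match
C → no match — must start with 'p'
D → no match
E → match
F → no match
G → match

A, E, G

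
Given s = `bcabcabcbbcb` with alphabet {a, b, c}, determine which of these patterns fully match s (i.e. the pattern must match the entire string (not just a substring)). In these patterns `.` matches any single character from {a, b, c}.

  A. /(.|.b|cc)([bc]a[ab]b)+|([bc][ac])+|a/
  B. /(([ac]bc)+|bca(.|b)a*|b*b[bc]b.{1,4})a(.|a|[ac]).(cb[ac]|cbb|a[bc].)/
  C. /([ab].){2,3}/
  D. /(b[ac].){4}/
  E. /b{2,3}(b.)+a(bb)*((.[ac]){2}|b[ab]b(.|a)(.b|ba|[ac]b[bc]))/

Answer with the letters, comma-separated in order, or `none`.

A → no match
B → no match
C → no match
D → match
E → no match

D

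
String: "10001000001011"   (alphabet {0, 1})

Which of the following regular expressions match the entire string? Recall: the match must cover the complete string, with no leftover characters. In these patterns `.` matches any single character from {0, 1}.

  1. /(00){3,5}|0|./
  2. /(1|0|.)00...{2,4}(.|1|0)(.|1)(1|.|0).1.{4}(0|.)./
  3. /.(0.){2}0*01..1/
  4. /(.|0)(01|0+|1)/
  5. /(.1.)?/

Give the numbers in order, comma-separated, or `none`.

1 → no match
2 → no match
3 → match
4 → no match
5 → no match

3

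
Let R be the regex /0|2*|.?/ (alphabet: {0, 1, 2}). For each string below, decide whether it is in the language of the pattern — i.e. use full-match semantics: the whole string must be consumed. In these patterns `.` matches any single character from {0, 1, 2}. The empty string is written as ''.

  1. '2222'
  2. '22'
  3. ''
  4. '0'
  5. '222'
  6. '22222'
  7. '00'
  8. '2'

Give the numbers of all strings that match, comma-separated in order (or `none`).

1, 2, 3, 4, 5, 6, 8

1. '2222' → match
2. '22' → match
3. '' → match
4. '0' → match
5. '222' → match
6. '22222' → match
7. '00' → no match
8. '2' → match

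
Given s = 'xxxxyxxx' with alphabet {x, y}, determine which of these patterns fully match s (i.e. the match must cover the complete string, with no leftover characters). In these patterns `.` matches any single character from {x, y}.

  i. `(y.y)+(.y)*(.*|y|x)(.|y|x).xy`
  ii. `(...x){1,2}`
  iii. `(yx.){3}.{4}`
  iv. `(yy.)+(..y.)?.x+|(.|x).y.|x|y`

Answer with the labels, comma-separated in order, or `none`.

i → no match — must start with 'y'
ii → match
iii → no match — must start with 'yx'
iv → no match

ii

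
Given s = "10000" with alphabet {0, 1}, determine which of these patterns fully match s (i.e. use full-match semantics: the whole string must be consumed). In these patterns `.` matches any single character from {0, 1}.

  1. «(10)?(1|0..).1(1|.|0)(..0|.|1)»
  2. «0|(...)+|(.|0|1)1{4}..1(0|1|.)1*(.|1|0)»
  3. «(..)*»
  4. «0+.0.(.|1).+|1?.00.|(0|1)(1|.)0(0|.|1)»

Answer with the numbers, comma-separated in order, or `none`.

4

1 → no match
2 → no match
3 → no match
4 → match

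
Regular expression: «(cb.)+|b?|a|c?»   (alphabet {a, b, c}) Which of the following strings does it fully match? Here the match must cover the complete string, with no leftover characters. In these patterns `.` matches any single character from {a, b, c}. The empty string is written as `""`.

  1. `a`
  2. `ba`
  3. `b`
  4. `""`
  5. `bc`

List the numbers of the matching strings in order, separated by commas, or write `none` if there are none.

1, 3, 4

1 → match
2 → no match
3 → match
4 → match
5 → no match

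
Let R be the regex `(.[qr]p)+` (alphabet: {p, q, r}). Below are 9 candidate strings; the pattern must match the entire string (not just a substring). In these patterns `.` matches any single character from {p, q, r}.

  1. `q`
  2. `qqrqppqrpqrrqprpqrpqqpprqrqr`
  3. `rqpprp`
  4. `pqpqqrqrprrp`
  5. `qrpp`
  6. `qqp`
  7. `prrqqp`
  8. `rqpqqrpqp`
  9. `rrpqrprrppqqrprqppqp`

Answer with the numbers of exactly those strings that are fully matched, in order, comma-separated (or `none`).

3, 6

1 → no match — must end with `p`
2 → no match — must end with `p`
3 → match
4 → no match
5 → no match
6 → match
7 → no match
8 → no match
9 → no match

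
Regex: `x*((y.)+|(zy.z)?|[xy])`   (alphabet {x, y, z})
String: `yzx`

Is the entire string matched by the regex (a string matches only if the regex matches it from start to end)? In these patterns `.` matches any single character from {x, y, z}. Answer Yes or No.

No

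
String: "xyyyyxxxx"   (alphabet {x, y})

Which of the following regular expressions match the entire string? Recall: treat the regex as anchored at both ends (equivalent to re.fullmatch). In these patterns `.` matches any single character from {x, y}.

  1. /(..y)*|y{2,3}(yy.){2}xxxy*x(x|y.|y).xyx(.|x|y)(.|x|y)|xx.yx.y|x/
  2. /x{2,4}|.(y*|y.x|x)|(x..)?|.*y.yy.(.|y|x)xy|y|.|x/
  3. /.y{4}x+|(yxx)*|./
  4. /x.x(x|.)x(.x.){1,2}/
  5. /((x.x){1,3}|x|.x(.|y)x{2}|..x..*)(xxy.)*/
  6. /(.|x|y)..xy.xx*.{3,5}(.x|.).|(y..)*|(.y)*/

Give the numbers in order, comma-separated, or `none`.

3

1 → no match
2 → no match
3 → match
4 → no match
5 → no match
6 → no match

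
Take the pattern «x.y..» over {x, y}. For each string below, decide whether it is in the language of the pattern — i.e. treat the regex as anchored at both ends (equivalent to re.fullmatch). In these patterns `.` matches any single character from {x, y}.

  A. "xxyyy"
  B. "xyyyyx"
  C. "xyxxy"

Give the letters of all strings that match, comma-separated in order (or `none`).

A

A. "xxyyy" → match
B. "xyyyyx" → no match
C. "xyxxy" → no match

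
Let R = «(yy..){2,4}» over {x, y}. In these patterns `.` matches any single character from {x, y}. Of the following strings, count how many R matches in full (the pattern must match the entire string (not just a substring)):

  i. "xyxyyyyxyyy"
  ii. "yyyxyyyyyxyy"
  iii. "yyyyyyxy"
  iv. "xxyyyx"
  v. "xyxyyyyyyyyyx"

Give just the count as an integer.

1

i. "xyxyyyyxyyy" → no match — must start with "yy"
ii. "yyyxyyyyyxyy" → no match
iii. "yyyyyyxy" → match
iv. "xxyyyx" → no match — must start with "yy"
v → no match — must start with "yy"
Total matched: 1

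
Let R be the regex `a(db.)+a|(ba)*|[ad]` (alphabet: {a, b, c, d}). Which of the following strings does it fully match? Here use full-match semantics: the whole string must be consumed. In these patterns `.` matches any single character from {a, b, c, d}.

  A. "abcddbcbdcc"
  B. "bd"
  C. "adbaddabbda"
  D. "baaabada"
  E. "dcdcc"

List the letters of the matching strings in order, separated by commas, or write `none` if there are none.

none

A → no match
B → no match
C → no match
D → no match
E → no match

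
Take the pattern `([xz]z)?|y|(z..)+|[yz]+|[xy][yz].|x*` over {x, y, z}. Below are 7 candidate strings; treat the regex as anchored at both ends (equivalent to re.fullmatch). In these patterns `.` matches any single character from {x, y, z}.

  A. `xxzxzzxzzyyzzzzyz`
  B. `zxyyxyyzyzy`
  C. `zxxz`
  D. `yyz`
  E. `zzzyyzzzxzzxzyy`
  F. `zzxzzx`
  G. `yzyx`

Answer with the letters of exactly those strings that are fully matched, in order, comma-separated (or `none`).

A → no match
B. `zxyyxyyzyzy` → no match
C. `zxxz` → no match
D. `yyz` → match
E → no match
F. `zzxzzx` → match
G. `yzyx` → no match

D, F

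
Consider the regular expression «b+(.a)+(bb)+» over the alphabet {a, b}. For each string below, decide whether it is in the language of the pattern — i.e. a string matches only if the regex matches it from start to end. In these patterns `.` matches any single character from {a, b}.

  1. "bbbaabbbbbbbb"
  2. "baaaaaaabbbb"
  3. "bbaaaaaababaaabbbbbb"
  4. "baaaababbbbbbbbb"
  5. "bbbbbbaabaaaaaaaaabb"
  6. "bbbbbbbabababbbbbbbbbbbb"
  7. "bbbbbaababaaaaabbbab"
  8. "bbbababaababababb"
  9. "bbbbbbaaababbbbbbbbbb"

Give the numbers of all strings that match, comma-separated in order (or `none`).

1 → match
2 → no match
3 → match
4 → no match
5 → match
6 → match
7 → no match — must end with "bb"
8 → no match
9 → match

1, 3, 5, 6, 9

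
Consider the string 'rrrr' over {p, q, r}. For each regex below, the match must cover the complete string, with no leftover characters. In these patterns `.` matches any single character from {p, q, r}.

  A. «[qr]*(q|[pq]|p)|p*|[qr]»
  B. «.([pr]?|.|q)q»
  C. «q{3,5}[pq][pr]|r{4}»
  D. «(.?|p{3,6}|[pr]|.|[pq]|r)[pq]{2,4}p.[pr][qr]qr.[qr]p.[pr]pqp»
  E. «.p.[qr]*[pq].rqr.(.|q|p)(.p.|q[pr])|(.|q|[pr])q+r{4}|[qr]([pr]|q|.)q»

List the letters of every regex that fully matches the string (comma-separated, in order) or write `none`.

C

A → no match
B → no match — must end with 'q'
C → match
D → no match — must end with 'pqp'
E → no match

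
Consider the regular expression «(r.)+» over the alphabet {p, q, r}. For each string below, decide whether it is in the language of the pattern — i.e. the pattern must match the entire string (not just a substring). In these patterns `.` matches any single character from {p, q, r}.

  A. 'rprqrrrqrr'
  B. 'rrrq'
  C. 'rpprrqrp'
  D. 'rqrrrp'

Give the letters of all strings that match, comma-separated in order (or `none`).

A, B, D

A → match
B → match
C → no match
D → match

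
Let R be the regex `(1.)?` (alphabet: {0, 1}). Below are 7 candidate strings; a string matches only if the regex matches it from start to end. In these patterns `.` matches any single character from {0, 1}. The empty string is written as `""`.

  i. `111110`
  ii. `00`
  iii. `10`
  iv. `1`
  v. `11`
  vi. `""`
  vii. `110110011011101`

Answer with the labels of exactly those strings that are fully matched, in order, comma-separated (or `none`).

iii, v, vi

i → no match
ii → no match
iii → match
iv → no match
v → match
vi → match
vii → no match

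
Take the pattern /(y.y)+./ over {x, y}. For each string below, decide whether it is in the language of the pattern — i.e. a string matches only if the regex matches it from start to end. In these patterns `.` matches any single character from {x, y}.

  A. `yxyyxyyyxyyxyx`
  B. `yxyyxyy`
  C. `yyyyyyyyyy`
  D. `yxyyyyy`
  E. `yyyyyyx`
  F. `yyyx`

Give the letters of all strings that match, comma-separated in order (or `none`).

B, C, D, E, F

A → no match
B → match
C → match
D → match
E → match
F → match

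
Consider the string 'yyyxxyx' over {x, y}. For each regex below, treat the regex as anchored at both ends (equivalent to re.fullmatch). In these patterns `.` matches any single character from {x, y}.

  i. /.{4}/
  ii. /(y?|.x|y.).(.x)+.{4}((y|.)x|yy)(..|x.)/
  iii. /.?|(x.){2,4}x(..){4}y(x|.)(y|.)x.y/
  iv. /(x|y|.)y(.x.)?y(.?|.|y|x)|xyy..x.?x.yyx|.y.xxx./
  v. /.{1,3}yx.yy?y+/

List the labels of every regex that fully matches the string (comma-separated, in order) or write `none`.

i → no match
ii → no match
iii → no match
iv → match
v → no match — must end with 'y'

iv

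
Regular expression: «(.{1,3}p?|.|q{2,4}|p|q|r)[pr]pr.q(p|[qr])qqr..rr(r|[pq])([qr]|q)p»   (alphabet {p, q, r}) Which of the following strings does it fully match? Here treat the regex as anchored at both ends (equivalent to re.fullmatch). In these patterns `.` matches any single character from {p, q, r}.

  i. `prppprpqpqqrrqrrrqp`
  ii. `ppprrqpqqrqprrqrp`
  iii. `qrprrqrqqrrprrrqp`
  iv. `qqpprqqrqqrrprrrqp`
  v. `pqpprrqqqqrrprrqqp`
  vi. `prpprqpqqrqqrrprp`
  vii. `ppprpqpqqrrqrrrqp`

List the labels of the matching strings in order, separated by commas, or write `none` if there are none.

i, ii, iii, iv, v, vii

i → match
ii → match
iii → match
iv → match
v → match
vi → no match
vii → match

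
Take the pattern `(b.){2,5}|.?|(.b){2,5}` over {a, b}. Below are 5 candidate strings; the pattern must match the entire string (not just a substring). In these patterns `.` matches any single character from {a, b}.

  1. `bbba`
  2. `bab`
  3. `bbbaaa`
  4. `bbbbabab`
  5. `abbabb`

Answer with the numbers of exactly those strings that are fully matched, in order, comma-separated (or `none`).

1 → match
2 → no match
3 → no match
4 → match
5 → no match

1, 4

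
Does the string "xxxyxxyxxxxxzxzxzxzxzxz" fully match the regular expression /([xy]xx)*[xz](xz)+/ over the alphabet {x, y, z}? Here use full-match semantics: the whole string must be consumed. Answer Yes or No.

Yes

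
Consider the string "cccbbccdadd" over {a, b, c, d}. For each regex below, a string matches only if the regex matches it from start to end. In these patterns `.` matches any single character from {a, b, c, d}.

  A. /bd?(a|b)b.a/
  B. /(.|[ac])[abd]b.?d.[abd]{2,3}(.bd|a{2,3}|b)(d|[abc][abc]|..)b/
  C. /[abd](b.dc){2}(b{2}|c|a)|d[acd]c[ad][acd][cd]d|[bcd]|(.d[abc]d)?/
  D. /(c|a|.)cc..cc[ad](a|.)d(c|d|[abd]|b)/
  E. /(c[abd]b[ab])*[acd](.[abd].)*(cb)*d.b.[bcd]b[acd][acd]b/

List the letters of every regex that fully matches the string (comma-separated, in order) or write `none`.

D

A → no match — must start with "b"
B → no match — must end with "b"
C → no match
D → match
E → no match — must end with "b"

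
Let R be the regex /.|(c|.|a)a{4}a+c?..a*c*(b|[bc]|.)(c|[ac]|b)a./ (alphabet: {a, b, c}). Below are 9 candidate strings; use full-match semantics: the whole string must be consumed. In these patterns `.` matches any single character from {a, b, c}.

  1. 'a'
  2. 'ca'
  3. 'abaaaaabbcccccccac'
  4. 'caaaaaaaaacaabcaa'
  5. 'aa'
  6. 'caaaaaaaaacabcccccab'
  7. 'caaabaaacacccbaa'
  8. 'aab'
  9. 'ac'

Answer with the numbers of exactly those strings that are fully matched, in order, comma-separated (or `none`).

1 → match
2 → no match
3 → no match
4 → match
5 → no match
6 → match
7 → no match
8 → no match
9 → no match

1, 4, 6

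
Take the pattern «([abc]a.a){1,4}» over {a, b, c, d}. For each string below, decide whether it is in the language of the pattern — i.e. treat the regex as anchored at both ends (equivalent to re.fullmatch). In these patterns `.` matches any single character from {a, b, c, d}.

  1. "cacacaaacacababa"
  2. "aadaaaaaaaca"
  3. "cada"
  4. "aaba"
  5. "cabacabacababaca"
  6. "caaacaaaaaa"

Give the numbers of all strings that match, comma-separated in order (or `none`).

1, 2, 3, 4, 5

1 → match
2 → match
3 → match
4 → match
5 → match
6 → no match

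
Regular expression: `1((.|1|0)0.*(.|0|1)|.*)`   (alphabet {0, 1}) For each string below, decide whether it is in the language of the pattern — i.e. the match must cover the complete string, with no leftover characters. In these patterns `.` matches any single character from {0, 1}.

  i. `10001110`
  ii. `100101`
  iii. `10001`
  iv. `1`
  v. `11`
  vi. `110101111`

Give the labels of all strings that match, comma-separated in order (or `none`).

i, ii, iii, iv, v, vi

i. `10001110` → match
ii. `100101` → match
iii. `10001` → match
iv. `1` → match
v. `11` → match
vi. `110101111` → match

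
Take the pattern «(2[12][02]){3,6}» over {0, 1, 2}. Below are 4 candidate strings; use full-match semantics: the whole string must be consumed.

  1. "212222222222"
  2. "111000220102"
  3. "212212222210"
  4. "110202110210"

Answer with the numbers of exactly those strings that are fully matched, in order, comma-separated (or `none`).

1, 3

1 → match
2 → no match — must start with "2"
3 → match
4 → no match — must start with "2"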